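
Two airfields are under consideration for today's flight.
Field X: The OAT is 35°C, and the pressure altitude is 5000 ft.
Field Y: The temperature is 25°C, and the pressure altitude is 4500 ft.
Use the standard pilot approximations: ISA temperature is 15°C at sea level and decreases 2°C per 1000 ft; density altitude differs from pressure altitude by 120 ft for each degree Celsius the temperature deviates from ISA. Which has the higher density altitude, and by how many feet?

Field X by 1820 ft

Field X: ISA temp = 5°C, deviation +30°C, DA = 5000 + 120 × 30 = 8600 ft.
Field Y: ISA temp = 6°C, deviation +19°C, DA = 4500 + 120 × 19 = 6780 ft.
Field X is higher by 8600 − 6780 = 1820 ft.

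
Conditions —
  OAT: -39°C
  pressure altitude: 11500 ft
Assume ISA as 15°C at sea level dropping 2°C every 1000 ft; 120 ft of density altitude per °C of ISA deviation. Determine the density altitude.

ISA temperature at 11500 ft = 15 − 2 × (11500/1000) = -8°C.
ISA deviation = -39 − (-8) = -31°C.
Density altitude = 11500 + 120 × (-31) = 11500 + (-3720) = 7780 ft.

7780 ft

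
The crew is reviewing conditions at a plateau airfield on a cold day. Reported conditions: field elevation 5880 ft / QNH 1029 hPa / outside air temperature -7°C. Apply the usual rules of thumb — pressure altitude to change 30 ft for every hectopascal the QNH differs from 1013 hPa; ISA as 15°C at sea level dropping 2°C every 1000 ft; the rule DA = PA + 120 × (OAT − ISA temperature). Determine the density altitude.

4056 ft

Pressure altitude = 5880 + (1013 − 1029) × 30 = 5880 + (-480) = 5400 ft.
ISA temperature at 5400 ft = 15 − 2 × (5400/1000) = 4.2°C.
ISA deviation = -7 − 4.2 = -11.2°C.
Density altitude = 5400 + 120 × (-11.2) = 4056 ft.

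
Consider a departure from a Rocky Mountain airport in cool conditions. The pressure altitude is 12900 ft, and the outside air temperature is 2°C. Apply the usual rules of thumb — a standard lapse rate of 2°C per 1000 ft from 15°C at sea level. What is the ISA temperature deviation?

ISA+12.8°C

ISA temperature at 12900 ft = 15 − 2 × (12900/1000) = -10.8°C.
Deviation = OAT − ISA = 2 − (-10.8) = +12.8°C.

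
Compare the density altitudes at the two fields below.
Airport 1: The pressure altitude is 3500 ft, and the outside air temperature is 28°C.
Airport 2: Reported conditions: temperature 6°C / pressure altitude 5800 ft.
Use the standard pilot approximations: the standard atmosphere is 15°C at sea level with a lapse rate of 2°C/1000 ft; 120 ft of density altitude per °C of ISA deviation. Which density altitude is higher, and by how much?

Airport 1: ISA temp = 8°C, deviation +20°C, DA = 3500 + 120 × 20 = 5900 ft.
Airport 2: ISA temp = 3.4°C, deviation +2.6°C, DA = 5800 + 120 × 2.6 = 6112 ft.
Airport 2 is higher by 6112 − 5900 = 212 ft.

Airport 2 by 212 ft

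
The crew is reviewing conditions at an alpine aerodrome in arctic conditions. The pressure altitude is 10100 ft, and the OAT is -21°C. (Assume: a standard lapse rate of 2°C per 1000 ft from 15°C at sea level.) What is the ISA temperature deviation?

ISA-15.8°C

ISA temperature at 10100 ft = 15 − 2 × (10100/1000) = -5.2°C.
Deviation = OAT − ISA = -21 − (-5.2) = -15.8°C.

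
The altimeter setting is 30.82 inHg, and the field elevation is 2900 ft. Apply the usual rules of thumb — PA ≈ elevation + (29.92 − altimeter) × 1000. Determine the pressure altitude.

Pressure correction = (29.92 − 30.82) × 1000 = -900 ft.
Pressure altitude = 2900 + (-900) = 2000 ft.

2000 ft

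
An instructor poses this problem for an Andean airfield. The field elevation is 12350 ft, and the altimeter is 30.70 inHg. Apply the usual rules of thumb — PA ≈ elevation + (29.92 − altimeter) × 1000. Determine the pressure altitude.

Pressure correction = (29.92 − 30.70) × 1000 = -780 ft.
Pressure altitude = 12350 + (-780) = 11570 ft.

11570 ft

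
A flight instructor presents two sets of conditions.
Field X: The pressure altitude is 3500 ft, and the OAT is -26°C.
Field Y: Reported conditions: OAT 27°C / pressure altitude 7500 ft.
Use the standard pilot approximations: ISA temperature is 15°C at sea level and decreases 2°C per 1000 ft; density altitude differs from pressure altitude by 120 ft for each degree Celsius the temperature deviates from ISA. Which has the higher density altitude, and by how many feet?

Field X: ISA temp = 8°C, deviation -34°C, DA = 3500 + 120 × (-34) = -580 ft.
Field Y: ISA temp = 0°C, deviation +27°C, DA = 7500 + 120 × 27 = 10740 ft.
Field Y is higher by 10740 − (-580) = 11320 ft.

Field Y by 11320 ft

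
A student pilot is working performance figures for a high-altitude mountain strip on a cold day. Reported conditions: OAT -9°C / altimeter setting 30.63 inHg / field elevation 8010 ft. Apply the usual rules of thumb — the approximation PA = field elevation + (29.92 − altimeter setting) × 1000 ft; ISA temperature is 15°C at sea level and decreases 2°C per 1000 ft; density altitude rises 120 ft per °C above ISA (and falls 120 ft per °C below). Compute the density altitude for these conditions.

6172 ft

Pressure altitude = 8010 + (29.92 − 30.63) × 1000 = 8010 + (-710) = 7300 ft.
ISA temperature at 7300 ft = 15 − 2 × (7300/1000) = 0.4°C.
ISA deviation = -9 − 0.4 = -9.4°C.
Density altitude = 7300 + 120 × (-9.4) = 6172 ft.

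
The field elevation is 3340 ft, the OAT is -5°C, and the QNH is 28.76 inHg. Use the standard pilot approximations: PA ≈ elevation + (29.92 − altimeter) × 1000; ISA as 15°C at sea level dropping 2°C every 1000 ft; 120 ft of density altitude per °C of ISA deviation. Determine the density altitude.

Pressure altitude = 3340 + (29.92 − 28.76) × 1000 = 3340 + (+1160) = 4500 ft.
ISA temperature at 4500 ft = 15 − 2 × (4500/1000) = 6°C.
ISA deviation = -5 − 6 = -11°C.
Density altitude = 4500 + 120 × (-11) = 3180 ft.

3180 ft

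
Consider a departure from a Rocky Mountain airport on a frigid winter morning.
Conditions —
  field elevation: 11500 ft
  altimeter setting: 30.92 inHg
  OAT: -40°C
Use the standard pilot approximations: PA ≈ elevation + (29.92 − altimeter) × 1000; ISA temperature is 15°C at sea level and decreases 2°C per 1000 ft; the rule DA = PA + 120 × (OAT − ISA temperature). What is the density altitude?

6420 ft

Pressure altitude = 11500 + (29.92 − 30.92) × 1000 = 11500 + (-1000) = 10500 ft.
ISA temperature at 10500 ft = 15 − 2 × (10500/1000) = -6°C.
ISA deviation = -40 − (-6) = -34°C.
Density altitude = 10500 + 120 × (-34) = 6420 ft.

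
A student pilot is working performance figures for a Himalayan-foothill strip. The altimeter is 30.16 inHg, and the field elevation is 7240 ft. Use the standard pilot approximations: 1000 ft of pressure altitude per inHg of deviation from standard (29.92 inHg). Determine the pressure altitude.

7000 ft

Pressure correction = (29.92 − 30.16) × 1000 = -240 ft.
Pressure altitude = 7240 + (-240) = 7000 ft.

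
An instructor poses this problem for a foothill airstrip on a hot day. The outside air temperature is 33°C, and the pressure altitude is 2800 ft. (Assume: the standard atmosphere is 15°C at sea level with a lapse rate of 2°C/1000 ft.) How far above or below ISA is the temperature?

ISA+23.6°C

ISA temperature at 2800 ft = 15 − 2 × (2800/1000) = 9.4°C.
Deviation = OAT − ISA = 33 − 9.4 = +23.6°C.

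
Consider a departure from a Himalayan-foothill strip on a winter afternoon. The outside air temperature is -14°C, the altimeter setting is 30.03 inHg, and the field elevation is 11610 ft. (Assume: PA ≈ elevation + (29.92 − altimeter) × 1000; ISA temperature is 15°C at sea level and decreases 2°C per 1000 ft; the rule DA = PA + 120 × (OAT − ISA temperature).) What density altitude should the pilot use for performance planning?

Pressure altitude = 11610 + (29.92 − 30.03) × 1000 = 11610 + (-110) = 11500 ft.
ISA temperature at 11500 ft = 15 − 2 × (11500/1000) = -8°C.
ISA deviation = -14 − (-8) = -6°C.
Density altitude = 11500 + 120 × (-6) = 10780 ft.

10780 ft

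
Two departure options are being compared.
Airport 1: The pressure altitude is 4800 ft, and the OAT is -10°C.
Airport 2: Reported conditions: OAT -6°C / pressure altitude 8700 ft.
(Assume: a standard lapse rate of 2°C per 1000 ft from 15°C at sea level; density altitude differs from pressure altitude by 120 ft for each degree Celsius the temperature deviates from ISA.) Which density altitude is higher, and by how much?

Airport 2 by 5316 ft

Airport 1: ISA temp = 5.4°C, deviation -15.4°C, DA = 4800 + 120 × (-15.4) = 2952 ft.
Airport 2: ISA temp = -2.4°C, deviation -3.6°C, DA = 8700 + 120 × (-3.6) = 8268 ft.
Airport 2 is higher by 8268 − 2952 = 5316 ft.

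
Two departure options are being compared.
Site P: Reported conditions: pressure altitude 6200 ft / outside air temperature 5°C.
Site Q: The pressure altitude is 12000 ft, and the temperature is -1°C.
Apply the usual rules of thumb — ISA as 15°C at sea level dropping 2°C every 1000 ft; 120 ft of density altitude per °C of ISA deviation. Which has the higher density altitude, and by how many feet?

Site Q by 6472 ft

Site P: ISA temp = 2.6°C, deviation +2.4°C, DA = 6200 + 120 × 2.4 = 6488 ft.
Site Q: ISA temp = -9°C, deviation +8°C, DA = 12000 + 120 × 8 = 12960 ft.
Site Q is higher by 12960 − 6488 = 6472 ft.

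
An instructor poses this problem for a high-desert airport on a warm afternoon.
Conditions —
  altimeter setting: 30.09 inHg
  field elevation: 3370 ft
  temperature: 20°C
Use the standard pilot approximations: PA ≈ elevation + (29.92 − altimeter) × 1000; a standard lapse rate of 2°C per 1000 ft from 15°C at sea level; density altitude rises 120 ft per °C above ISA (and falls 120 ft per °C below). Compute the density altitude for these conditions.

Pressure altitude = 3370 + (29.92 − 30.09) × 1000 = 3370 + (-170) = 3200 ft.
ISA temperature at 3200 ft = 15 − 2 × (3200/1000) = 8.6°C.
ISA deviation = 20 − 8.6 = +11.4°C.
Density altitude = 3200 + 120 × (11.4) = 4568 ft.

4568 ft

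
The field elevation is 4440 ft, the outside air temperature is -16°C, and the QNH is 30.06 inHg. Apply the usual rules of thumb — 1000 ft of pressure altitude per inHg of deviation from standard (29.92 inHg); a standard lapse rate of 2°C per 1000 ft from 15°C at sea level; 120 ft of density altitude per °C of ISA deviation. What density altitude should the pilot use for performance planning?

1612 ft

Pressure altitude = 4440 + (29.92 − 30.06) × 1000 = 4440 + (-140) = 4300 ft.
ISA temperature at 4300 ft = 15 − 2 × (4300/1000) = 6.4°C.
ISA deviation = -16 − 6.4 = -22.4°C.
Density altitude = 4300 + 120 × (-22.4) = 1612 ft.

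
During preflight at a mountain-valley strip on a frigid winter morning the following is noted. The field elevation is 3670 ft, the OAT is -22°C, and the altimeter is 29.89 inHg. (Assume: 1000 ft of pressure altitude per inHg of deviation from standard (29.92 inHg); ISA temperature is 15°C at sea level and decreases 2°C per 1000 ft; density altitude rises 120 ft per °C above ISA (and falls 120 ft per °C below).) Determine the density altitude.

148 ft

Pressure altitude = 3670 + (29.92 − 29.89) × 1000 = 3670 + (+30) = 3700 ft.
ISA temperature at 3700 ft = 15 − 2 × (3700/1000) = 7.6°C.
ISA deviation = -22 − 7.6 = -29.6°C.
Density altitude = 3700 + 120 × (-29.6) = 148 ft.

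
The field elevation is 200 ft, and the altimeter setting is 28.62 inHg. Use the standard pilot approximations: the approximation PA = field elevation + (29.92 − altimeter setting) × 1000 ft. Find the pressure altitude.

1500 ft

Pressure correction = (29.92 − 28.62) × 1000 = +1300 ft.
Pressure altitude = 200 + (+1300) = 1500 ft.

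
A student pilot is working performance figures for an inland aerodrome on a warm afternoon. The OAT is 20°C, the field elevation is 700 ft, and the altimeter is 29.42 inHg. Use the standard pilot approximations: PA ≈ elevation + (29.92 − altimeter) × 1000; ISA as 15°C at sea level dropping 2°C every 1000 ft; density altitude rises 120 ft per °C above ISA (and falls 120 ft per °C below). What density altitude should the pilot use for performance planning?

Pressure altitude = 700 + (29.92 − 29.42) × 1000 = 700 + (+500) = 1200 ft.
ISA temperature at 1200 ft = 15 − 2 × (1200/1000) = 12.6°C.
ISA deviation = 20 − 12.6 = +7.4°C.
Density altitude = 1200 + 120 × (7.4) = 2088 ft.

2088 ft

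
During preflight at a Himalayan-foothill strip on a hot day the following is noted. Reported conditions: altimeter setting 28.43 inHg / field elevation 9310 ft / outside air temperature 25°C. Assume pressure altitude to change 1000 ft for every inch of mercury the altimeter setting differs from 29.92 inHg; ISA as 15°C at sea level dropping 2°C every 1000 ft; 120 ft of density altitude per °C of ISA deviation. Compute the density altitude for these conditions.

Pressure altitude = 9310 + (29.92 − 28.43) × 1000 = 9310 + (+1490) = 10800 ft.
ISA temperature at 10800 ft = 15 − 2 × (10800/1000) = -6.6°C.
ISA deviation = 25 − (-6.6) = +31.6°C.
Density altitude = 10800 + 120 × (31.6) = 14592 ft.

14592 ft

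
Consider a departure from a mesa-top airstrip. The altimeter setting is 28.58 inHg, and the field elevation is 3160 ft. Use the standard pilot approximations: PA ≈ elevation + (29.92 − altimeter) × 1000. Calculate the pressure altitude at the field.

Pressure correction = (29.92 − 28.58) × 1000 = +1340 ft.
Pressure altitude = 3160 + (+1340) = 4500 ft.

4500 ft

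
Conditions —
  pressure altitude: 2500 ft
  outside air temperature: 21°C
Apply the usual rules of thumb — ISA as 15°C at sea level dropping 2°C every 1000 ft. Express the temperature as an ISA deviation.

ISA+11°C

ISA temperature at 2500 ft = 15 − 2 × (2500/1000) = 10°C.
Deviation = OAT − ISA = 21 − 10 = +11°C.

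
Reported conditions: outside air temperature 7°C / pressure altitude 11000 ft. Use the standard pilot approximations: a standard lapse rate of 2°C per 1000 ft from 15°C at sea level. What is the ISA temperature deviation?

ISA+14°C

ISA temperature at 11000 ft = 15 − 2 × (11000/1000) = -7°C.
Deviation = OAT − ISA = 7 − (-7) = +14°C.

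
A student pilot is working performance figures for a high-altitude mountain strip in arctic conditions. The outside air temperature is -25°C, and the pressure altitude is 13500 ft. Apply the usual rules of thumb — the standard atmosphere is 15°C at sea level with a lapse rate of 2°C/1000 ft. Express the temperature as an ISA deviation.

ISA temperature at 13500 ft = 15 − 2 × (13500/1000) = -12°C.
Deviation = OAT − ISA = -25 − (-12) = -13°C.

ISA-13°C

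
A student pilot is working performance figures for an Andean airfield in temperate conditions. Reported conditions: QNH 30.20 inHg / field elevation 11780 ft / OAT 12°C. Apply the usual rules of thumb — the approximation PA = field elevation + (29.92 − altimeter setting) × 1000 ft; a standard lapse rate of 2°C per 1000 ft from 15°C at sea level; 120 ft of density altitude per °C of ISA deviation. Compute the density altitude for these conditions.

13900 ft

Pressure altitude = 11780 + (29.92 − 30.20) × 1000 = 11780 + (-280) = 11500 ft.
ISA temperature at 11500 ft = 15 − 2 × (11500/1000) = -8°C.
ISA deviation = 12 − (-8) = +20°C.
Density altitude = 11500 + 120 × (20) = 13900 ft.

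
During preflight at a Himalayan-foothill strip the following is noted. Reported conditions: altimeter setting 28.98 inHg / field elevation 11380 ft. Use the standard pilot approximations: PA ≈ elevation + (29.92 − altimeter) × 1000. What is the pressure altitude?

12320 ft

Pressure correction = (29.92 − 28.98) × 1000 = +940 ft.
Pressure altitude = 11380 + (+940) = 12320 ft.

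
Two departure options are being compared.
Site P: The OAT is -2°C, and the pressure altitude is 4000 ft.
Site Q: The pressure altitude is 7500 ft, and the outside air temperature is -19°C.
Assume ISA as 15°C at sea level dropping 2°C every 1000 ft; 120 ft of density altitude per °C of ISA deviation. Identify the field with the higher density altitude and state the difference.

Site Q by 2300 ft

Site P: ISA temp = 7°C, deviation -9°C, DA = 4000 + 120 × (-9) = 2920 ft.
Site Q: ISA temp = 0°C, deviation -19°C, DA = 7500 + 120 × (-19) = 5220 ft.
Site Q is higher by 5220 − 2920 = 2300 ft.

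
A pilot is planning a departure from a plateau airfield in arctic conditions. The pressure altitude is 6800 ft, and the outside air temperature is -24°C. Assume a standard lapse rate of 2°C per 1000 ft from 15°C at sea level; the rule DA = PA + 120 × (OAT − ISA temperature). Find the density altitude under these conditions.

ISA temperature at 6800 ft = 15 − 2 × (6800/1000) = 1.4°C.
ISA deviation = -24 − 1.4 = -25.4°C.
Density altitude = 6800 + 120 × (-25.4) = 6800 + (-3048) = 3752 ft.

3752 ft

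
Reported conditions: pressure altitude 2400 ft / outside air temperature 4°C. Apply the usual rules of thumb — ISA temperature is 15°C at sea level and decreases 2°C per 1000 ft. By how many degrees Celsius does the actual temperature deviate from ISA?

ISA-6.2°C

ISA temperature at 2400 ft = 15 − 2 × (2400/1000) = 10.2°C.
Deviation = OAT − ISA = 4 − 10.2 = -6.2°C.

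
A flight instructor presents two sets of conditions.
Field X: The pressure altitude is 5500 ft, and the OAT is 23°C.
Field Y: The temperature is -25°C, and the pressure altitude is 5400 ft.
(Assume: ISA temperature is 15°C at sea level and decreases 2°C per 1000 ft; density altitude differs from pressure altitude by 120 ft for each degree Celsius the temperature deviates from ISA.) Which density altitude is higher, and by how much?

Field X: ISA temp = 4°C, deviation +19°C, DA = 5500 + 120 × 19 = 7780 ft.
Field Y: ISA temp = 4.2°C, deviation -29.2°C, DA = 5400 + 120 × (-29.2) = 1896 ft.
Field X is higher by 7780 − 1896 = 5884 ft.

Field X by 5884 ft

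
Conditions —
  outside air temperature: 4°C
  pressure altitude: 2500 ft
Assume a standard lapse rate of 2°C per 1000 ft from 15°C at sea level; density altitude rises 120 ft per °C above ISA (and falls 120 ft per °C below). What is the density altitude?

ISA temperature at 2500 ft = 15 − 2 × (2500/1000) = 10°C.
ISA deviation = 4 − 10 = -6°C.
Density altitude = 2500 + 120 × (-6) = 2500 + (-720) = 1780 ft.

1780 ft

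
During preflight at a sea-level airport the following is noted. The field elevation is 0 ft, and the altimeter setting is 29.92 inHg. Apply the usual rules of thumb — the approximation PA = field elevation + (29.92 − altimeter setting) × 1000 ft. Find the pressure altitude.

Pressure correction = (29.92 − 29.92) × 1000 = 0 ft.
Pressure altitude = 0 + (0) = 0 ft.

0 ft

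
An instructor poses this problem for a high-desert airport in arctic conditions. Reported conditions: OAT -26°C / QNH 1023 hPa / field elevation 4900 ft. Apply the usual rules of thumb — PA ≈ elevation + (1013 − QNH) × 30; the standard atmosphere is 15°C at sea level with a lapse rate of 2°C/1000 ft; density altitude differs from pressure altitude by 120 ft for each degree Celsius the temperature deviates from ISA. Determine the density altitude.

Pressure altitude = 4900 + (1013 − 1023) × 30 = 4900 + (-300) = 4600 ft.
ISA temperature at 4600 ft = 15 − 2 × (4600/1000) = 5.8°C.
ISA deviation = -26 − 5.8 = -31.8°C.
Density altitude = 4600 + 120 × (-31.8) = 784 ft.

784 ft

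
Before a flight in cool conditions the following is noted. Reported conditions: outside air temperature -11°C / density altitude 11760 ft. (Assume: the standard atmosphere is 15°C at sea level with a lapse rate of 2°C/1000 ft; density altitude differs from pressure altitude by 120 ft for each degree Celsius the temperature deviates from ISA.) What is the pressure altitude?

DA = PA + 120 × (OAT − (15 − 2·PA/1000)) = PA + 120·OAT − 1800 + 0.24·PA = 1.24·PA + 120·OAT − 1800.
So 1.24·PA = 11760 − 120 × (-11) + 1800 = 14880.
PA = 14880 / 1.24 = 12000 ft.

12000 ft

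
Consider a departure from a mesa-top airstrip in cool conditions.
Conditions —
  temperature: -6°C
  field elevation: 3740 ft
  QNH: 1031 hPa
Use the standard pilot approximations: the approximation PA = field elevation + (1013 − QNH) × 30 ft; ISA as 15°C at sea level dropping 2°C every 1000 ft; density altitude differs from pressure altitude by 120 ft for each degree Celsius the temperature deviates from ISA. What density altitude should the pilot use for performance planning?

1448 ft

Pressure altitude = 3740 + (1013 − 1031) × 30 = 3740 + (-540) = 3200 ft.
ISA temperature at 3200 ft = 15 − 2 × (3200/1000) = 8.6°C.
ISA deviation = -6 − 8.6 = -14.6°C.
Density altitude = 3200 + 120 × (-14.6) = 1448 ft.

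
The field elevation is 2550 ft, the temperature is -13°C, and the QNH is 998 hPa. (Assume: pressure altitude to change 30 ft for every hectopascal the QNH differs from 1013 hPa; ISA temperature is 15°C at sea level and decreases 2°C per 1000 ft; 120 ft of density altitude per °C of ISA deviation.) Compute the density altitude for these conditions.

360 ft

Pressure altitude = 2550 + (1013 − 998) × 30 = 2550 + (+450) = 3000 ft.
ISA temperature at 3000 ft = 15 − 2 × (3000/1000) = 9°C.
ISA deviation = -13 − 9 = -22°C.
Density altitude = 3000 + 120 × (-22) = 360 ft.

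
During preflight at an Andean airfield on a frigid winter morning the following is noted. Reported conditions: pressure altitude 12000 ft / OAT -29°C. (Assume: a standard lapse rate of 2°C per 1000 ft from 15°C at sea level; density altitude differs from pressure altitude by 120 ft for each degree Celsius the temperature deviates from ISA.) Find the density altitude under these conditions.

9600 ft

ISA temperature at 12000 ft = 15 − 2 × (12000/1000) = -9°C.
ISA deviation = -29 − (-9) = -20°C.
Density altitude = 12000 + 120 × (-20) = 12000 + (-2400) = 9600 ft.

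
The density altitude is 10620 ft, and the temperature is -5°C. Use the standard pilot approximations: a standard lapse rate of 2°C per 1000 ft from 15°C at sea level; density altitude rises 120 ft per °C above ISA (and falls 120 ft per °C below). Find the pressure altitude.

DA = PA + 120 × (OAT − (15 − 2·PA/1000)) = PA + 120·OAT − 1800 + 0.24·PA = 1.24·PA + 120·OAT − 1800.
So 1.24·PA = 10620 − 120 × (-5) + 1800 = 13020.
PA = 13020 / 1.24 = 10500 ft.

10500 ft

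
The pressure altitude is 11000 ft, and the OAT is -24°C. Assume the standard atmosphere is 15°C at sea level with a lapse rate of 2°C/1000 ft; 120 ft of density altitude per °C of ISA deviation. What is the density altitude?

ISA temperature at 11000 ft = 15 − 2 × (11000/1000) = -7°C.
ISA deviation = -24 − (-7) = -17°C.
Density altitude = 11000 + 120 × (-17) = 11000 + (-2040) = 8960 ft.

8960 ft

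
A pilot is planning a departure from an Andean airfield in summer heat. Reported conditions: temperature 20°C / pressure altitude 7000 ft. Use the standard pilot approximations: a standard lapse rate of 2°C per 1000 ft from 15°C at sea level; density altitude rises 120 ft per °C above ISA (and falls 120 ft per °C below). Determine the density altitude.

ISA temperature at 7000 ft = 15 − 2 × (7000/1000) = 1°C.
ISA deviation = 20 − 1 = +19°C.
Density altitude = 7000 + 120 × (19) = 7000 + (+2280) = 9280 ft.

9280 ft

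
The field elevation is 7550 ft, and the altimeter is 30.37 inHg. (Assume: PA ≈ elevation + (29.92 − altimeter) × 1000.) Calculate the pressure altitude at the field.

Pressure correction = (29.92 − 30.37) × 1000 = -450 ft.
Pressure altitude = 7550 + (-450) = 7100 ft.

7100 ft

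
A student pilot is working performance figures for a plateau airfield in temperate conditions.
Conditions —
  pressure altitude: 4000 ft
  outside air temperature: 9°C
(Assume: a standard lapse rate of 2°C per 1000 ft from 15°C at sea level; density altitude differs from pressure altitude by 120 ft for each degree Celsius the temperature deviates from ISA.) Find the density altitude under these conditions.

ISA temperature at 4000 ft = 15 − 2 × (4000/1000) = 7°C.
ISA deviation = 9 − 7 = +2°C.
Density altitude = 4000 + 120 × (2) = 4000 + (+240) = 4240 ft.

4240 ft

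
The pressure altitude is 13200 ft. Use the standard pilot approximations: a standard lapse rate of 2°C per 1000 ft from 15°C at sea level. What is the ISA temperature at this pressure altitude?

-11.4°C

ISA temperature = 15 − 2 × (13200/1000) = 15 − 26.4 = -11.4°C.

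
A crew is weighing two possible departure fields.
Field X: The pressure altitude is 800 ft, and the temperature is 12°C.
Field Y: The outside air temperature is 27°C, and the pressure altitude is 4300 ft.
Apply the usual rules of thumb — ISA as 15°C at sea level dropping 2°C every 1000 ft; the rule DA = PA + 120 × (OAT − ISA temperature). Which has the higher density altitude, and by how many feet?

Field Y by 6140 ft

Field X: ISA temp = 13.4°C, deviation -1.4°C, DA = 800 + 120 × (-1.4) = 632 ft.
Field Y: ISA temp = 6.4°C, deviation +20.6°C, DA = 4300 + 120 × 20.6 = 6772 ft.
Field Y is higher by 6772 − 632 = 6140 ft.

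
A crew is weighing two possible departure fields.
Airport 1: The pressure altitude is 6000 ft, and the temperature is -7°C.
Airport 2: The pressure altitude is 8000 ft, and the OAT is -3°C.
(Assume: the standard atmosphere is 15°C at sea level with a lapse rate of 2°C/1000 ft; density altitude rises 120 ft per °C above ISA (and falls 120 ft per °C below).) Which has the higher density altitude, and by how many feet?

Airport 1: ISA temp = 3°C, deviation -10°C, DA = 6000 + 120 × (-10) = 4800 ft.
Airport 2: ISA temp = -1°C, deviation -2°C, DA = 8000 + 120 × (-2) = 7760 ft.
Airport 2 is higher by 7760 − 4800 = 2960 ft.

Airport 2 by 2960 ft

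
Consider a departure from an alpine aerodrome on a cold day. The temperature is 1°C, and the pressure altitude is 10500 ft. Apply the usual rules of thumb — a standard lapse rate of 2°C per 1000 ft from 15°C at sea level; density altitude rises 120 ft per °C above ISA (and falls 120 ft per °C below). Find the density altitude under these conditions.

ISA temperature at 10500 ft = 15 − 2 × (10500/1000) = -6°C.
ISA deviation = 1 − (-6) = +7°C.
Density altitude = 10500 + 120 × (7) = 10500 + (+840) = 11340 ft.

11340 ft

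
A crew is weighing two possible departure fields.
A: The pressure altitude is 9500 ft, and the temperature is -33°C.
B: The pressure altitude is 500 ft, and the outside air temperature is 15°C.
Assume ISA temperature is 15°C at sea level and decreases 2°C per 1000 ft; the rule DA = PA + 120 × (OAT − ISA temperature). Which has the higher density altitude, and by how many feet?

A: ISA temp = -4°C, deviation -29°C, DA = 9500 + 120 × (-29) = 6020 ft.
B: ISA temp = 14°C, deviation +1°C, DA = 500 + 120 × 1 = 620 ft.
A is higher by 6020 − 620 = 5400 ft.

A by 5400 ft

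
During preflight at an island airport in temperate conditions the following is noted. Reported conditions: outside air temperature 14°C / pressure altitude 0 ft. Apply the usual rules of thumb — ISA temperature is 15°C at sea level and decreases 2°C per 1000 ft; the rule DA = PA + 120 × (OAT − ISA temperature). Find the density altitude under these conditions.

-120 ft

ISA temperature at 0 ft = 15 − 2 × (0/1000) = 15°C.
ISA deviation = 14 − 15 = -1°C.
Density altitude = 0 + 120 × (-1) = 0 + (-120) = -120 ft.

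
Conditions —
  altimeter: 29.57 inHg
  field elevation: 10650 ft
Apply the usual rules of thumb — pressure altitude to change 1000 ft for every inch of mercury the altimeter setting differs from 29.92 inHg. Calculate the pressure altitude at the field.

11000 ft

Pressure correction = (29.92 − 29.57) × 1000 = +350 ft.
Pressure altitude = 10650 + (+350) = 11000 ft.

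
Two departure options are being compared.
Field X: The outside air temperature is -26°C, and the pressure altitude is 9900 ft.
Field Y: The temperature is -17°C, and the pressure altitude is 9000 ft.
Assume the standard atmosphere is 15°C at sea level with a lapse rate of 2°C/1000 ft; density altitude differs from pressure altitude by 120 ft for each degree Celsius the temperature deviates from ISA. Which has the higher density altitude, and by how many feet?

Field X: ISA temp = -4.8°C, deviation -21.2°C, DA = 9900 + 120 × (-21.2) = 7356 ft.
Field Y: ISA temp = -3°C, deviation -14°C, DA = 9000 + 120 × (-14) = 7320 ft.
Field X is higher by 7356 − 7320 = 36 ft.

Field X by 36 ft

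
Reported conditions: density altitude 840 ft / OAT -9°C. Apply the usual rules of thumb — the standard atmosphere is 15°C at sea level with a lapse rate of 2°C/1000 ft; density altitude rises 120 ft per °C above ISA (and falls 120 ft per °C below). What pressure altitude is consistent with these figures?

DA = PA + 120 × (OAT − (15 − 2·PA/1000)) = PA + 120·OAT − 1800 + 0.24·PA = 1.24·PA + 120·OAT − 1800.
So 1.24·PA = 840 − 120 × (-9) + 1800 = 3720.
PA = 3720 / 1.24 = 3000 ft.

3000 ft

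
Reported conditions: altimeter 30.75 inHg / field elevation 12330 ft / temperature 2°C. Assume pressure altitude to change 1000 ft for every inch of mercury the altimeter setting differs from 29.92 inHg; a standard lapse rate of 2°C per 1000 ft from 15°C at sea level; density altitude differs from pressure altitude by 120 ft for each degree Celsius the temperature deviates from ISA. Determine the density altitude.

Pressure altitude = 12330 + (29.92 − 30.75) × 1000 = 12330 + (-830) = 11500 ft.
ISA temperature at 11500 ft = 15 − 2 × (11500/1000) = -8°C.
ISA deviation = 2 − (-8) = +10°C.
Density altitude = 11500 + 120 × (10) = 12700 ft.

12700 ft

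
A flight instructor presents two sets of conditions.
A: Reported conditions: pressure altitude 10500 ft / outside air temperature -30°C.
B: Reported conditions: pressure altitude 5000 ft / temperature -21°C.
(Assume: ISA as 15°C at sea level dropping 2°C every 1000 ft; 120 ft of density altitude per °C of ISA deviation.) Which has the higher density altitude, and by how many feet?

A by 5740 ft

A: ISA temp = -6°C, deviation -24°C, DA = 10500 + 120 × (-24) = 7620 ft.
B: ISA temp = 5°C, deviation -26°C, DA = 5000 + 120 × (-26) = 1880 ft.
A is higher by 7620 − 1880 = 5740 ft.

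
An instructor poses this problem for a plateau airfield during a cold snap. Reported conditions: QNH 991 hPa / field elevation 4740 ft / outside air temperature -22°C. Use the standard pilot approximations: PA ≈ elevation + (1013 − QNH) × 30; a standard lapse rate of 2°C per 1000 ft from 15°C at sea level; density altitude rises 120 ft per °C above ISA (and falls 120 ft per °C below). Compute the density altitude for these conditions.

2256 ft

Pressure altitude = 4740 + (1013 − 991) × 30 = 4740 + (+660) = 5400 ft.
ISA temperature at 5400 ft = 15 − 2 × (5400/1000) = 4.2°C.
ISA deviation = -22 − 4.2 = -26.2°C.
Density altitude = 5400 + 120 × (-26.2) = 2256 ft.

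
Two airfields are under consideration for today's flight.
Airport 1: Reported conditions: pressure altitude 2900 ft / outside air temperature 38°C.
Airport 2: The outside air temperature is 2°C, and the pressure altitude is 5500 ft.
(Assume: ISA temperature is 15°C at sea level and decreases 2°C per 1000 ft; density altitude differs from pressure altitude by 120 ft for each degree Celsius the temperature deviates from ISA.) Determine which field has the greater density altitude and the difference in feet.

Airport 1 by 1096 ft

Airport 1: ISA temp = 9.2°C, deviation +28.8°C, DA = 2900 + 120 × 28.8 = 6356 ft.
Airport 2: ISA temp = 4°C, deviation -2°C, DA = 5500 + 120 × (-2) = 5260 ft.
Airport 1 is higher by 6356 − 5260 = 1096 ft.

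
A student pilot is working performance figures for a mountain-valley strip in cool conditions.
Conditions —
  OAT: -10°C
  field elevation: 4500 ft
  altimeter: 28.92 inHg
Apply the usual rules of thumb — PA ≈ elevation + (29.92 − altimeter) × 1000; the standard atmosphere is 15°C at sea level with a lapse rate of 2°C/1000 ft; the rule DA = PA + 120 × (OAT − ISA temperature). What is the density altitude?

3820 ft

Pressure altitude = 4500 + (29.92 − 28.92) × 1000 = 4500 + (+1000) = 5500 ft.
ISA temperature at 5500 ft = 15 − 2 × (5500/1000) = 4°C.
ISA deviation = -10 − 4 = -14°C.
Density altitude = 5500 + 120 × (-14) = 3820 ft.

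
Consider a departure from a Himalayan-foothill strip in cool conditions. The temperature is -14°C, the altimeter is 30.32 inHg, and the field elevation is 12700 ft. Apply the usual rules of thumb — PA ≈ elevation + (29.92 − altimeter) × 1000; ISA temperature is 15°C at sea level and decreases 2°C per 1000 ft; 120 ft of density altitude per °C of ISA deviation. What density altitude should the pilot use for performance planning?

11772 ft

Pressure altitude = 12700 + (29.92 − 30.32) × 1000 = 12700 + (-400) = 12300 ft.
ISA temperature at 12300 ft = 15 − 2 × (12300/1000) = -9.6°C.
ISA deviation = -14 − (-9.6) = -4.4°C.
Density altitude = 12300 + 120 × (-4.4) = 11772 ft.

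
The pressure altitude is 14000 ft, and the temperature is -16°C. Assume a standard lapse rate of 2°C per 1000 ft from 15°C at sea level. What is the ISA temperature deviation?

ISA-3°C

ISA temperature at 14000 ft = 15 − 2 × (14000/1000) = -13°C.
Deviation = OAT − ISA = -16 − (-13) = -3°C.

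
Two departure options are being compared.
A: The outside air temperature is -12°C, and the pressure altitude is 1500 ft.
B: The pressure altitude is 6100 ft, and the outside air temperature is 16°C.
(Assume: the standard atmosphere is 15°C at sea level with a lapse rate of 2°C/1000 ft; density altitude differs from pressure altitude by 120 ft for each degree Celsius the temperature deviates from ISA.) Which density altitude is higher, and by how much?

A: ISA temp = 12°C, deviation -24°C, DA = 1500 + 120 × (-24) = -1380 ft.
B: ISA temp = 2.8°C, deviation +13.2°C, DA = 6100 + 120 × 13.2 = 7684 ft.
B is higher by 7684 − (-1380) = 9064 ft.

B by 9064 ft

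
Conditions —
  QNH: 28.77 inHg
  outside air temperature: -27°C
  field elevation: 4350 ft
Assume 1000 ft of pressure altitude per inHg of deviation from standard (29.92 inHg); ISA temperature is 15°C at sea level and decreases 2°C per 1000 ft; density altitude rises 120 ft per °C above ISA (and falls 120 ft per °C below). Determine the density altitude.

Pressure altitude = 4350 + (29.92 − 28.77) × 1000 = 4350 + (+1150) = 5500 ft.
ISA temperature at 5500 ft = 15 − 2 × (5500/1000) = 4°C.
ISA deviation = -27 − 4 = -31°C.
Density altitude = 5500 + 120 × (-31) = 1780 ft.

1780 ft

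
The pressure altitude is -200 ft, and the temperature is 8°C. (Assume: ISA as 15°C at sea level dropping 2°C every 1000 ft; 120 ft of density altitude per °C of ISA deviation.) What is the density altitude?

-1088 ft

ISA temperature at -200 ft = 15 − 2 × (-200/1000) = 15.4°C.
ISA deviation = 8 − 15.4 = -7.4°C.
Density altitude = -200 + 120 × (-7.4) = -200 + (-888) = -1088 ft.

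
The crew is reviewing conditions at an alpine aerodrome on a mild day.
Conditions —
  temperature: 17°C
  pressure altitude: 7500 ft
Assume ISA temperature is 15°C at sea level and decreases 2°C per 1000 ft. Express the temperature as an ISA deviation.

ISA+17°C

ISA temperature at 7500 ft = 15 − 2 × (7500/1000) = 0°C.
Deviation = OAT − ISA = 17 − 0 = +17°C.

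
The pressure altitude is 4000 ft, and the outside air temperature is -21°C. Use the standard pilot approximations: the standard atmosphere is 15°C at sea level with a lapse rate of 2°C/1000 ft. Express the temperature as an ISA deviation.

ISA temperature at 4000 ft = 15 − 2 × (4000/1000) = 7°C.
Deviation = OAT − ISA = -21 − 7 = -28°C.

ISA-28°C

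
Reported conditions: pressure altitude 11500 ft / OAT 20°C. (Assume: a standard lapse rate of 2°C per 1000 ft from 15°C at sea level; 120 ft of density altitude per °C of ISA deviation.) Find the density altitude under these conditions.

ISA temperature at 11500 ft = 15 − 2 × (11500/1000) = -8°C.
ISA deviation = 20 − (-8) = +28°C.
Density altitude = 11500 + 120 × (28) = 11500 + (+3360) = 14860 ft.

14860 ft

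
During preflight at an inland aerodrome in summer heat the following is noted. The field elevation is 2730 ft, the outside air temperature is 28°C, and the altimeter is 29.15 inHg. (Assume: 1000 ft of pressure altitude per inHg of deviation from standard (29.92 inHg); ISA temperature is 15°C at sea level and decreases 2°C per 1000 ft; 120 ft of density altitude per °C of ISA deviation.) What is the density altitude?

Pressure altitude = 2730 + (29.92 − 29.15) × 1000 = 2730 + (+770) = 3500 ft.
ISA temperature at 3500 ft = 15 − 2 × (3500/1000) = 8°C.
ISA deviation = 28 − 8 = +20°C.
Density altitude = 3500 + 120 × (20) = 5900 ft.

5900 ft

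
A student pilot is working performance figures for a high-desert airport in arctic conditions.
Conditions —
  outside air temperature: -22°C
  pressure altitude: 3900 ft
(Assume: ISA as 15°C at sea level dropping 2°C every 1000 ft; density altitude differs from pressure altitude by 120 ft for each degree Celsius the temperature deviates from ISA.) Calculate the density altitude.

ISA temperature at 3900 ft = 15 − 2 × (3900/1000) = 7.2°C.
ISA deviation = -22 − 7.2 = -29.2°C.
Density altitude = 3900 + 120 × (-29.2) = 3900 + (-3504) = 396 ft.

396 ft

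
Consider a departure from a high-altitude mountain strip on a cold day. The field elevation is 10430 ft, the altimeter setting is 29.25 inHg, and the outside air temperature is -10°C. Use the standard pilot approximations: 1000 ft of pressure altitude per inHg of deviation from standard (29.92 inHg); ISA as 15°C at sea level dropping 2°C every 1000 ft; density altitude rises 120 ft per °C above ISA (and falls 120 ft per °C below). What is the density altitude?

Pressure altitude = 10430 + (29.92 − 29.25) × 1000 = 10430 + (+670) = 11100 ft.
ISA temperature at 11100 ft = 15 − 2 × (11100/1000) = -7.2°C.
ISA deviation = -10 − (-7.2) = -2.8°C.
Density altitude = 11100 + 120 × (-2.8) = 10764 ft.

10764 ft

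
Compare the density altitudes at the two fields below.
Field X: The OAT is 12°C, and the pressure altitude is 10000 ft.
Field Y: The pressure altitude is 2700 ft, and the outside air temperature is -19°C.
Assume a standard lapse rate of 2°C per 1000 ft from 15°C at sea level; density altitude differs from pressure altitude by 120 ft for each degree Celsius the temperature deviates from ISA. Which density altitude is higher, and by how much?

Field X: ISA temp = -5°C, deviation +17°C, DA = 10000 + 120 × 17 = 12040 ft.
Field Y: ISA temp = 9.6°C, deviation -28.6°C, DA = 2700 + 120 × (-28.6) = -732 ft.
Field X is higher by 12040 − (-732) = 12772 ft.

Field X by 12772 ft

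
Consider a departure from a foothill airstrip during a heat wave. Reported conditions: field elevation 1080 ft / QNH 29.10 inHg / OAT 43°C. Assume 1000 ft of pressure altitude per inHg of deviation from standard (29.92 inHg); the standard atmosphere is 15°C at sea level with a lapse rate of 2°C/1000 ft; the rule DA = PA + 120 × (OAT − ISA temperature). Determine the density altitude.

Pressure altitude = 1080 + (29.92 − 29.10) × 1000 = 1080 + (+820) = 1900 ft.
ISA temperature at 1900 ft = 15 − 2 × (1900/1000) = 11.2°C.
ISA deviation = 43 − 11.2 = +31.8°C.
Density altitude = 1900 + 120 × (31.8) = 5716 ft.

5716 ft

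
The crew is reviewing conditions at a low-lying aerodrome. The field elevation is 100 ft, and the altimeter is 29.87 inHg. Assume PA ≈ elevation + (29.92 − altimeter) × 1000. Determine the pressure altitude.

Pressure correction = (29.92 − 29.87) × 1000 = +50 ft.
Pressure altitude = 100 + (+50) = 150 ft.

150 ft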